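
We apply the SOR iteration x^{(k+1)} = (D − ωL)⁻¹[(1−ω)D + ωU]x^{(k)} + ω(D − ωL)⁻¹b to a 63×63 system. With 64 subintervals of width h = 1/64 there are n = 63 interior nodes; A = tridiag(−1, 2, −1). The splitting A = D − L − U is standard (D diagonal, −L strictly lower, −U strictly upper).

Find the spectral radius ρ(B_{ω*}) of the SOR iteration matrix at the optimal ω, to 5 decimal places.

ρ_SOR = 0.90645

n=63: λ(B_J) = 1 − λ(A)/2 = cos(kπ/64); k=1 gives ρ_J = 0.99880.
√(1−ρ_J²) simplifies to sin(π/64) = 0.049068.
ω* = 2 / (1 + 0.049068) = 2 / 1.049068 ≈ 1.90645.
Hence ρ(B_{ω*}) = 1.90645 − 1 = 0.90645.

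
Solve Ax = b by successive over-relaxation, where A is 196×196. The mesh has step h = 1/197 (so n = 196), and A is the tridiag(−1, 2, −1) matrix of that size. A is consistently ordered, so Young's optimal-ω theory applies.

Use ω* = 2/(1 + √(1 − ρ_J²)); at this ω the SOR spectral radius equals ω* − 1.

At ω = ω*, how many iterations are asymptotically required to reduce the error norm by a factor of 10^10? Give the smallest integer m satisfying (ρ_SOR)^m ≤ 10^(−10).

spectrum of D⁻¹(L+U) = {cos(kπ/197) : 1≤k≤196}; ρ_J = cos(π/197) = 0.9998728.
√(1 − cos²(π/197)) = sin(π/197) ≈ 0.0159465.
ω* = 2/(1 + 0.0159465) = 2/1.0159465 = 1.9686076.
ρ_SOR = ω* − 1 ≈ 0.9686076.
For 10 digits: m = 10·ln10 / (−ln 0.9686076) = 23.0259/0.0318957 = 721.912; round up → m = 722.

m = 722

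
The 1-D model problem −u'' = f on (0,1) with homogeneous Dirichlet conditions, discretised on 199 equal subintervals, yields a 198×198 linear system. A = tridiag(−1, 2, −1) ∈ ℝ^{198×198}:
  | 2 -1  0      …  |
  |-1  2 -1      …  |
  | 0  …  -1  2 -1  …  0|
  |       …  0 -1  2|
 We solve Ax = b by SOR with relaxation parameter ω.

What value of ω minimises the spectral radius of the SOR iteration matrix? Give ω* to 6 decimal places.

ω* = 1.968918

With n=198, ρ(Jacobi) = cos(π/199) = 0.999875.
root = sin(π/199) = 0.0157862  (since 1−cos² = sin²).
ω* = 2/(1 + 0.0157862) = 2/1.0157862 = 1.968918.
ρ_SOR = ω* − 1 ≈ 0.968918.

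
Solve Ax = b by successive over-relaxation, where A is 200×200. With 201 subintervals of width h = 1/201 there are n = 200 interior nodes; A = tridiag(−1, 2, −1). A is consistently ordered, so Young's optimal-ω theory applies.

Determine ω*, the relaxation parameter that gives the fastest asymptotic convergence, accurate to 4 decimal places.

ω* = 1.9692

With n=200, ρ(Jacobi) = cos(π/201) = 0.9999.
√(1−ρ_J²) simplifies to sin(π/201) = 0.01563.
ω* = 2/(1+0.01563) = 1.9692
[ρ_SOR] ω* − 1 = 0.9692.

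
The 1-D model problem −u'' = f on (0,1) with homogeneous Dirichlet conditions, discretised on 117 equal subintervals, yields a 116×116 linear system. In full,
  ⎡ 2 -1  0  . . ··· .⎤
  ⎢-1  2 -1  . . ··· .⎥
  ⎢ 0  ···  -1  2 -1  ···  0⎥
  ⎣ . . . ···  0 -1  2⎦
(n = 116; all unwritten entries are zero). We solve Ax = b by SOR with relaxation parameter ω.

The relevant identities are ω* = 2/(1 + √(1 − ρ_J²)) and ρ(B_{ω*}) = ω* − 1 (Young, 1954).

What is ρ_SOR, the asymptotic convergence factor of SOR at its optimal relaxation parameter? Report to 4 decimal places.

ρ_SOR = 0.9477

With n=116, ρ(Jacobi) = cos(π/117) = 0.9996.
√(1 − cos²(π/117)) = sin(π/117) ≈ 0.02685.
[ω*] 2 ÷ (1 + 0.02685) = 2 ÷ 1.02685 = 1.9477.
[ρ_SOR] ω* − 1 = 0.9477.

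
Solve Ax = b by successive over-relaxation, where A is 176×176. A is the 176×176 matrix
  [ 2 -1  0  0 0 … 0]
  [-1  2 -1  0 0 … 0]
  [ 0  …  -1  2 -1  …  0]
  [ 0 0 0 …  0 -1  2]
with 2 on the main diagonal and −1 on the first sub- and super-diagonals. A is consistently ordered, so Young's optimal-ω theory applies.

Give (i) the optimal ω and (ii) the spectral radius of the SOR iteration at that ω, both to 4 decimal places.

ρ_J = max_k |cos(kπ/177)| = cos(π/177) = 0.9998
√(1 − cos²(π/177)) = sin(π/177) ≈ 0.01775.
ω* = 2/(1+0.01775) = 1.9651
ρ(B_{ω*}) = ω*−1 = 0.9651

ω* = 1.9651, ρ_SOR = 0.9651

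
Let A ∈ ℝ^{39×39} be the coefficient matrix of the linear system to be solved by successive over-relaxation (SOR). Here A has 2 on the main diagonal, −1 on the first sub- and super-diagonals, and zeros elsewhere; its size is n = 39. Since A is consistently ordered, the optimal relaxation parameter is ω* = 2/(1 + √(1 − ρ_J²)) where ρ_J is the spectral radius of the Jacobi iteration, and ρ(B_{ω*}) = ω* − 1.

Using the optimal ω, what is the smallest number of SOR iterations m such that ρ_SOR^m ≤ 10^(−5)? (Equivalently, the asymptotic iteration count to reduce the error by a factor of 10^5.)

m = 74

With n=39, ρ(Jacobi) = cos(π/40) = 0.9969173.
√(1 − cos²(π/40)) = sin(π/40) ≈ 0.0784591.
ω* = 2/(1 + 0.0784591) = 2/1.0784591 = 1.8544978.
ρ(B_{ω*}) = ω*−1 = 0.8544978
ρ_SOR^m ≤ 10^(−5) ⇔ m ≥ 5·ln10/(−ln 0.8544978) = 11.5129/0.157241 = 73.218; m = ⌈73.218⌉ = 74.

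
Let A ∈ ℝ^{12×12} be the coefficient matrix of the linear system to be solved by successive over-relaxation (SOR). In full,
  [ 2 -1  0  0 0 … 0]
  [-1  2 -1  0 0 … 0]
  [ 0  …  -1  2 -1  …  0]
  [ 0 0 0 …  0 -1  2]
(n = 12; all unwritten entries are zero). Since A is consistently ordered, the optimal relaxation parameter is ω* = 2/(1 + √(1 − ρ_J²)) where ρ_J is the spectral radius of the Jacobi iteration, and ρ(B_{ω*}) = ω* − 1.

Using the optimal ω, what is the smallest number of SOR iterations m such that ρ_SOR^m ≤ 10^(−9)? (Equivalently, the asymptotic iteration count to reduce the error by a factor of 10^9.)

m = 43

B_J for the 12×12 system has eigenvalues cos(kπ/13); ρ_J = cos(π/13) = 0.9709418.
root = sin(π/13) = 0.2393157  (since 1−cos² = sin²).
Young: ω* = 2/(1+√(1−ρ_J²)) = 2/(1+0.2393157) = 2/1.2393157 = 1.6137938.
ρ_SOR = ω* − 1 ≈ 0.6137938.
ρ_SOR^m ≤ 10^(−9) ⇔ m ≥ 9·ln10/(−ln 0.6137938) = 20.7233/0.488096 = 42.457; m = ⌈42.457⌉ = 43.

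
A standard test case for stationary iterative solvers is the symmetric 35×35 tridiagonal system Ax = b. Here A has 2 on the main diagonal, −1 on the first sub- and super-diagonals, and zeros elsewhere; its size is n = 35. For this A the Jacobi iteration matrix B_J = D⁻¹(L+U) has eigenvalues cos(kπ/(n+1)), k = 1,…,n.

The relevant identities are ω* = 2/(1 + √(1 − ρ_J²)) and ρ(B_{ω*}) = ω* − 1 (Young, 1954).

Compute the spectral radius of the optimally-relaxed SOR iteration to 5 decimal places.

ρ_J = max_k |cos(kπ/36)| = cos(π/36) = 0.99619
root = sin(π/36) = 0.087156  (since 1−cos² = sin²).
ω* = 2/(1+0.087156) = 1.83966
[ρ_SOR] ω* − 1 = 0.83966.

ρ_SOR = 0.83966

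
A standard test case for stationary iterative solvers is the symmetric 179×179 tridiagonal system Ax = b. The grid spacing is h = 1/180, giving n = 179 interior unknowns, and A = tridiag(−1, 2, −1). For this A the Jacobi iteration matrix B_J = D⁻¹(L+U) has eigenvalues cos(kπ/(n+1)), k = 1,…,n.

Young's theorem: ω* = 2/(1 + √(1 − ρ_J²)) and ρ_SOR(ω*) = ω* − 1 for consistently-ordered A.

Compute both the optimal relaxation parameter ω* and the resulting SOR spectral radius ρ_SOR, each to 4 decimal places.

ω* = 1.9657, ρ_SOR = 0.9657

ρ_J = max_k |cos(kπ/180)| = cos(π/180) = 0.9998
√(1−ρ_J²) simplifies to sin(π/180) = 0.01745.
ω* = 2/(1+0.01745) = 1.9657
ρ_SOR = ω* − 1 = 1.9657 − 1 = 0.9657.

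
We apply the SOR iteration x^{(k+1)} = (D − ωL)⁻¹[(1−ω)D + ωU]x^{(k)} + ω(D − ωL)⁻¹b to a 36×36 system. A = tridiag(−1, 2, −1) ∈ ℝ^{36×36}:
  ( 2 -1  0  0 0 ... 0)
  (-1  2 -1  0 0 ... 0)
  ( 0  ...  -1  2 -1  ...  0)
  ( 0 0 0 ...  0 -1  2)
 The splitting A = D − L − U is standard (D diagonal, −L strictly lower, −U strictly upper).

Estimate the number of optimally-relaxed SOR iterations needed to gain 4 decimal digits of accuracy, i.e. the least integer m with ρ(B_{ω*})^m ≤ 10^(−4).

n=36: λ(B_J) = 1 − λ(A)/2 = cos(kπ/37); k=1 gives ρ_J = 0.9963975.
1 − cos²(π/37) = sin²(π/37) ⇒ √(1−ρ_J²) = sin(π/37) = 0.0848059.
ω* = 2/(1 + 0.0848059) = 2/1.0848059 = 1.8436478.
[ρ_SOR] ω* − 1 = 0.8436478.
Need (0.8436478)^m ≤ 10^(−4): m ≥ 4·ln10/|ln 0.8436478| = 9.21034/0.17002 = 54.172 ⇒ m = 55.

m = 55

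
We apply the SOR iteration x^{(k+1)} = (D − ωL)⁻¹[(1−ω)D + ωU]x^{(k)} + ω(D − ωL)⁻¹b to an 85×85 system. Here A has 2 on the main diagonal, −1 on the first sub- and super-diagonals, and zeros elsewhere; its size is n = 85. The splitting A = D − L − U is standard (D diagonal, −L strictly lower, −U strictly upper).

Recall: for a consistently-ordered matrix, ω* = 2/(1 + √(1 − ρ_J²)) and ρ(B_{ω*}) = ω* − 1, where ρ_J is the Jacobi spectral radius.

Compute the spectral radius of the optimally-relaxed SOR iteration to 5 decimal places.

ρ_SOR = 0.92953

[ρ_J] n=85: ρ(B_J) = cos(π/(n+1)) = cos(π/86) = 0.99933.
√(1 − cos²(π/86)) = sin(π/86) ≈ 0.036522.
Young: ω* = 2/(1+√(1−ρ_J²)) = 2/(1+0.036522) = 2/1.036522 = 1.92953.
and ρ(B_{ω*}) = 1.92953 − 1 = 0.92953.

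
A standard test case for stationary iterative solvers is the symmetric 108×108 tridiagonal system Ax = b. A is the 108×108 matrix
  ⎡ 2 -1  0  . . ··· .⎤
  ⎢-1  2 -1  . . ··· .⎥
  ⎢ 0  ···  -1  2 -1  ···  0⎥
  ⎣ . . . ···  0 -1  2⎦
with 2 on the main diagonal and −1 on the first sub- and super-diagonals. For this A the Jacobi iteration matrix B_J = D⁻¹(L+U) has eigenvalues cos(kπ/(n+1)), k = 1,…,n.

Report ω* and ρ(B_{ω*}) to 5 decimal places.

ω* = 1.94398, ρ_SOR = 0.94398

spectrum of D⁻¹(L+U) = {cos(kπ/109) : 1≤k≤108}; ρ_J = cos(π/109) = 0.99958.
1 − cos²(π/109) = sin²(π/109) ⇒ √(1−ρ_J²) = sin(π/109) = 0.028818.
ω* = 2 / (1 + 0.028818) = 2 / 1.028818 ≈ 1.94398.
Hence ρ(B_{ω*}) = 1.94398 − 1 = 0.94398.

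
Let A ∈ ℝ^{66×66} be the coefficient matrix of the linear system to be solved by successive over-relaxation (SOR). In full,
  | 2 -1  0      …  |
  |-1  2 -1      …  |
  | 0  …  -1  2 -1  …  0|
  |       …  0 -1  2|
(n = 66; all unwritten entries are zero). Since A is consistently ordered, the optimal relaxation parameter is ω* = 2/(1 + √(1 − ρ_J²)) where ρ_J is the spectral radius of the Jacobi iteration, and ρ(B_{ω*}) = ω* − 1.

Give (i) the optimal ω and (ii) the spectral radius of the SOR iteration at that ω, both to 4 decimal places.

ω* = 1.9105, ρ_SOR = 0.9105

With n=66, ρ(Jacobi) = cos(π/67) = 0.9989.
1 − cos²(π/67) = sin²(π/67) ⇒ √(1−ρ_J²) = sin(π/67) = 0.04687.
[ω*] 2 ÷ (1 + 0.04687) = 2 ÷ 1.04687 = 1.9105.
ρ_SOR = ω* − 1 = 1.9105 − 1 = 0.9105.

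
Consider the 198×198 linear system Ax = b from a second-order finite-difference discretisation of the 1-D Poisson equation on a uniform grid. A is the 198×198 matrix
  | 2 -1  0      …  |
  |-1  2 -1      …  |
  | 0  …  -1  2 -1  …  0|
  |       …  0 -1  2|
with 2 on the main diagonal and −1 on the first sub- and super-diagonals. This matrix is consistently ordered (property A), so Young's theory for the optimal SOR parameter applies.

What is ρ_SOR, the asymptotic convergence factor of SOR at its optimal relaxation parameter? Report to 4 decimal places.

With n=198, ρ(Jacobi) = cos(π/199) = 0.9999.
root = sin(π/199) = 0.01579  (since 1−cos² = sin²).
[ω*] 2 ÷ (1 + 0.01579) = 2 ÷ 1.01579 = 1.9689.
Hence ρ(B_{ω*}) = 1.9689 − 1 = 0.9689.

ρ_SOR = 0.9689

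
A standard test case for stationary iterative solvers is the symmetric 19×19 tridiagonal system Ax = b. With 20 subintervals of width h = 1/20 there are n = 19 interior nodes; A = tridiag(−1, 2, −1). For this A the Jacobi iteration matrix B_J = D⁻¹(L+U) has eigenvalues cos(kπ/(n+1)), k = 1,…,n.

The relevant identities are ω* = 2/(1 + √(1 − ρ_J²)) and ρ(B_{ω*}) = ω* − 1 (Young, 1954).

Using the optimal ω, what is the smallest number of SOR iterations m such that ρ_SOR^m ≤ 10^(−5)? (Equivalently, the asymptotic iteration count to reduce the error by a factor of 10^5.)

spectrum of D⁻¹(L+U) = {cos(kπ/20) : 1≤k≤19}; ρ_J = cos(π/20) = 0.9876883.
root = sin(π/20) = 0.1564345  (since 1−cos² = sin²).
So ω* = 2/1.1564345 = 1.7294538 (Young).
At ω = 1.7294538 every |λ(B_ω)| = ω−1, so ρ_SOR = 0.7294538.
Need (0.7294538)^m ≤ 10^(−5): m ≥ 5·ln10/|ln 0.7294538| = 11.5129/0.315459 = 36.496 ⇒ m = 37.

m = 37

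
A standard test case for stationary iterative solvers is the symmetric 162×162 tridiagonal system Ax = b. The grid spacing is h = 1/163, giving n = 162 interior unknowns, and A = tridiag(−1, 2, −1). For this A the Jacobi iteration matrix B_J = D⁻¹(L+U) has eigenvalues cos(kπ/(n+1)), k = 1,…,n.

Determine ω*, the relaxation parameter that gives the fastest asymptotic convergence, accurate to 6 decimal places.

ω* = 1.962184

n=162: λ(B_J) = 1 − λ(A)/2 = cos(kπ/163); k=1 gives ρ_J = 0.999814.
root = sin(π/163) = 0.0192724  (since 1−cos² = sin²).
ω* = 2/(1+0.0192724) = 1.962184
ρ(B_{ω*}) = ω*−1 = 0.962184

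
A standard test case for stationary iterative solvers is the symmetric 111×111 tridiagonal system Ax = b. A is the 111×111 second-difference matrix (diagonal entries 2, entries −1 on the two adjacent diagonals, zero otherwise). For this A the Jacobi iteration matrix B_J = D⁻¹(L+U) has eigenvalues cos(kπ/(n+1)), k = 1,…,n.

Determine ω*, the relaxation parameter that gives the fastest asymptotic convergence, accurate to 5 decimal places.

ω* = 1.94544

½·tridiag(1,0,1) at n=111: λ_k = cos(kπ/112); max |λ| at k=1 ⇒ ρ_J = cos(π/112) ≈ 0.99961.
√(1−ρ_J²) = |sin(π/112)| = 0.028046
ω* = 2 / (1 + 0.028046) = 2 / 1.028046 ≈ 1.94544.
Hence ρ(B_{ω*}) = 1.94544 − 1 = 0.94544.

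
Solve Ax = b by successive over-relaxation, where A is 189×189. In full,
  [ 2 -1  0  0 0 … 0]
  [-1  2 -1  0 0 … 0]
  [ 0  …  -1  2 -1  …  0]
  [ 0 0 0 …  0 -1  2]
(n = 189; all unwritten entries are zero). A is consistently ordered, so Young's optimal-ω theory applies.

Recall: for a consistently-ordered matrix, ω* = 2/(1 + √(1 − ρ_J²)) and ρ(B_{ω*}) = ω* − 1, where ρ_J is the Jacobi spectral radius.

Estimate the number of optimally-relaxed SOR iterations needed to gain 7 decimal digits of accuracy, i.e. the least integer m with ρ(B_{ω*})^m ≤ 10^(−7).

B_J for the 189×189 system has eigenvalues cos(kπ/190); ρ_J = cos(π/190) = 0.9998633.
√(1−ρ_J²) simplifies to sin(π/190) = 0.0165339.
Young: ω* = 2/(1+√(1−ρ_J²)) = 2/(1+0.0165339) = 2/1.0165339 = 1.9674700.
and ρ(B_{ω*}) = 1.9674700 − 1 = 0.9674700.
Need (0.9674700)^m ≤ 10^(−7): m ≥ 7·ln10/|ln 0.9674700| = 16.1181/0.0330709 = 487.380 ⇒ m = 488.

m = 488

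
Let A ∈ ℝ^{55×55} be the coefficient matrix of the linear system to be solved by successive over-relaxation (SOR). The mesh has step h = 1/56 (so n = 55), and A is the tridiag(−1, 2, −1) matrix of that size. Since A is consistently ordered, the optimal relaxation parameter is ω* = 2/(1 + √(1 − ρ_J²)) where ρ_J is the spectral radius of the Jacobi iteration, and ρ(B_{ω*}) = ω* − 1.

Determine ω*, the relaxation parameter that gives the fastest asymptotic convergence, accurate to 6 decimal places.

spectrum of D⁻¹(L+U) = {cos(kπ/56) : 1≤k≤55}; ρ_J = cos(π/56) = 0.998427.
root = sin(π/56) = 0.0560704  (since 1−cos² = sin²).
So ω* = 2/1.0560704 = 1.893813 (Young).
ρ(B_{ω*}) = ω*−1 = 0.893813

ω* = 1.893813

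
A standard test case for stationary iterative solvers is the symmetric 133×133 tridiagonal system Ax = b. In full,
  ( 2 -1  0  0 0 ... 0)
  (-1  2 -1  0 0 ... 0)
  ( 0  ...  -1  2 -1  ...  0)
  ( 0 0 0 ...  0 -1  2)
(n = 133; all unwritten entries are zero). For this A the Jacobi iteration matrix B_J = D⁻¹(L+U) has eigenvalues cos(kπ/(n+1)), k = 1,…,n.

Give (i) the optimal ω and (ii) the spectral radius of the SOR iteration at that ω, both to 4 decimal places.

[ρ_J] n=133: ρ(B_J) = cos(π/(n+1)) = cos(π/134) = 0.9997.
1 − cos²(π/134) = sin²(π/134) ⇒ √(1−ρ_J²) = sin(π/134) = 0.02344.
ω* = 2/(1 + 0.02344) = 2/1.02344 = 1.9542.
and ρ(B_{ω*}) = 1.9542 − 1 = 0.9542.

ω* = 1.9542, ρ_SOR = 0.9542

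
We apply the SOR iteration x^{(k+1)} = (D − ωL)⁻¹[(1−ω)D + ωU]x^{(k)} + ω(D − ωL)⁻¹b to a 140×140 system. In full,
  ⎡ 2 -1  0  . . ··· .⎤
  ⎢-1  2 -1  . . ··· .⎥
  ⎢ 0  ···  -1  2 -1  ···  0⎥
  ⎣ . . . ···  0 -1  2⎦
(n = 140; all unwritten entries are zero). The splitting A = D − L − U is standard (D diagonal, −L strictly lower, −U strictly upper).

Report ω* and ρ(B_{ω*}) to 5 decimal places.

ω* = 1.95641, ρ_SOR = 0.95641

spectrum of D⁻¹(L+U) = {cos(kπ/141) : 1≤k≤140}; ρ_J = cos(π/141) = 0.99975.
√(1−ρ_J²) simplifies to sin(π/141) = 0.022279.
So ω* = 2/1.022279 = 1.95641 (Young).
ρ_SOR = ω* − 1 = 1.95641 − 1 = 0.95641.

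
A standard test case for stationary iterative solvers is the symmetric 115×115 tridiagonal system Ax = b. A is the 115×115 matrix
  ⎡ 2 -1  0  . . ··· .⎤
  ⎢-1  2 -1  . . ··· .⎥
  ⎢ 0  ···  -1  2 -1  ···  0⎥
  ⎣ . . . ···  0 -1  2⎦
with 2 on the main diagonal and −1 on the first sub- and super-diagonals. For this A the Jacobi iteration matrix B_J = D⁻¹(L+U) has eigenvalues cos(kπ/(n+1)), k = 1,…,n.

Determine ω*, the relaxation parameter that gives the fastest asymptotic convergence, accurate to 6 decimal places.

½·tridiag(1,0,1) at n=115: λ_k = cos(kπ/116); max |λ| at k=1 ⇒ ρ_J = cos(π/116) ≈ 0.999633.
√(1 − cos²(π/116)) = sin(π/116) ≈ 0.0270794.
ω* = 2/(1 + 0.0270794) = 2/1.0270794 = 1.947269.
At ω = 1.947269 every |λ(B_ω)| = ω−1, so ρ_SOR = 0.947269.

ω* = 1.947269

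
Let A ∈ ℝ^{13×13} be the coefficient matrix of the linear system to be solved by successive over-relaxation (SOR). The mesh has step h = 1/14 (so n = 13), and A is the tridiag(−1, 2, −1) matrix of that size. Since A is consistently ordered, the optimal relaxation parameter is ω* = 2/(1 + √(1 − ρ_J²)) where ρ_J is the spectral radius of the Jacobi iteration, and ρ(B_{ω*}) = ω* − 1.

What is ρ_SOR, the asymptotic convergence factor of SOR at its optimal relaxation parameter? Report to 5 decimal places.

ρ_SOR = 0.63596

[ρ_J] n=13: ρ(B_J) = cos(π/(n+1)) = cos(π/14) = 0.97493.
root = sin(π/14) = 0.222521  (since 1−cos² = sin²).
Then 2/(1+√(1−ρ_J²)) = 2/(1+0.222521); ω* = 2/1.222521 = 1.63596.
Hence ρ(B_{ω*}) = 1.63596 − 1 = 0.63596.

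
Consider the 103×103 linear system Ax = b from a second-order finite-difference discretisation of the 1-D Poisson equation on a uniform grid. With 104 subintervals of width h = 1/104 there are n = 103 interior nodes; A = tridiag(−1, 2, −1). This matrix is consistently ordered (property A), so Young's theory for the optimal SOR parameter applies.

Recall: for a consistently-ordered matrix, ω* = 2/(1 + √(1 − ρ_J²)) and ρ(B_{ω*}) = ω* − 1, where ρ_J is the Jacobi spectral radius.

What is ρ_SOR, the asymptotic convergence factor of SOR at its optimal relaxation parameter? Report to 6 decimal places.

ρ_SOR = 0.941365

With n=103, ρ(Jacobi) = cos(π/104) = 0.999544.
√(1 − cos²(π/104)) = sin(π/104) ≈ 0.0302030.
ω* = 2 / (1 + 0.0302030) = 2 / 1.0302030 ≈ 1.941365.
[ρ_SOR] ω* − 1 = 0.941365.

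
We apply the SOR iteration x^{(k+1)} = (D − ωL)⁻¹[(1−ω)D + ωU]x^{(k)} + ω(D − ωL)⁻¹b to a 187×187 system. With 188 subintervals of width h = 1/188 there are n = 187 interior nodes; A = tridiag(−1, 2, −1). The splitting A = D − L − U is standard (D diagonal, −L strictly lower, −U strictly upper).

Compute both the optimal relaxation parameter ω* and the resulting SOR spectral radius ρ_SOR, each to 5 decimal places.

B_J for the 187×187 system has eigenvalues cos(kπ/188); ρ_J = cos(π/188) = 0.99986.
√(1 − cos²(π/188)) = sin(π/188) ≈ 0.016710.
ω* = 2/(1 + 0.016710) = 2/1.016710 = 1.96713.
ρ(B_{ω*}) = ω*−1 = 0.96713

ω* = 1.96713, ρ_SOR = 0.96713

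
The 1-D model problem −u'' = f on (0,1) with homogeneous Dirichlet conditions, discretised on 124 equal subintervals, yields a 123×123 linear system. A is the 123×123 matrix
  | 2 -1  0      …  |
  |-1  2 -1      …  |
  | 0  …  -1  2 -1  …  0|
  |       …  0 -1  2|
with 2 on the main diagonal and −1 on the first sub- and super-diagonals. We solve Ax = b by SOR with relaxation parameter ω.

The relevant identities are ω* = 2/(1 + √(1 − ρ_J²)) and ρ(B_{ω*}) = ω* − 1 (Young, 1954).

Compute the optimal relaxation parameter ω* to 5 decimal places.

½·tridiag(1,0,1) at n=123: λ_k = cos(kπ/124); max |λ| at k=1 ⇒ ρ_J = cos(π/124) ≈ 0.99968.
1 − cos²(π/124) = sin²(π/124) ⇒ √(1−ρ_J²) = sin(π/124) = 0.025333.
So ω* = 2/1.025333 = 1.95059 (Young).
and ρ(B_{ω*}) = 1.95059 − 1 = 0.95059.

ω* = 1.95059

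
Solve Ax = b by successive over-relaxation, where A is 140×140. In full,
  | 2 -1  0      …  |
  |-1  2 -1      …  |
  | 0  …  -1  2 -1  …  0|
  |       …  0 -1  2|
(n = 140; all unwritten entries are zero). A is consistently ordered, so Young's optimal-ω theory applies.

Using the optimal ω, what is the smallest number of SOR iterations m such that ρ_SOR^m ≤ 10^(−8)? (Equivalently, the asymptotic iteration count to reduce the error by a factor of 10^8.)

n=140: λ(B_J) = 1 − λ(A)/2 = cos(kπ/141); k=1 gives ρ_J = 0.9997518.
root = sin(π/141) = 0.0222790  (since 1−cos² = sin²).
So ω* = 2/1.0222790 = 1.9564131 (Young).
At ω = 1.9564131 every |λ(B_ω)| = ω−1, so ρ_SOR = 0.9564131.
For 8 digits: m = 8·ln10 / (−ln 0.9564131) = 18.4207/0.0445653 = 413.342; round up → m = 414.

m = 414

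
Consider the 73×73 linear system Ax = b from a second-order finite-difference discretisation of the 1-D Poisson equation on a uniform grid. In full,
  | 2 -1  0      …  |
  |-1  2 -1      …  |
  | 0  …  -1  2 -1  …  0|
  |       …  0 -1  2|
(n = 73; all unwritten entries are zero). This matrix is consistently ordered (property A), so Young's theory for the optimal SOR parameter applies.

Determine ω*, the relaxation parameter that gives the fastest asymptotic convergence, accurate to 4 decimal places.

ω* = 1.9186

ρ_J = max_k |cos(kπ/74)| = cos(π/74) = 0.9991
√(1−ρ_J²) = |sin(π/74)| = 0.04244
ω* = 2/(1 + 0.04244) = 2/1.04244 = 1.9186.
ρ(B_{ω*}) = ω*−1 = 0.9186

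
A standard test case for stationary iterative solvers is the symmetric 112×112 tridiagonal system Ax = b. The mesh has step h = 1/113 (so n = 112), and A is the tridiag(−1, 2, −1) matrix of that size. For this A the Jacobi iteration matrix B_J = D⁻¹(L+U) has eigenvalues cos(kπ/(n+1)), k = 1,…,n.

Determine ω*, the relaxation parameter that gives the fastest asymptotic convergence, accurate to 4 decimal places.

ω* = 1.9459

spectrum of D⁻¹(L+U) = {cos(kπ/113) : 1≤k≤112}; ρ_J = cos(π/113) = 0.9996.
root = sin(π/113) = 0.02780  (since 1−cos² = sin²).
ω* = 2 / (1 + 0.02780) = 2 / 1.02780 ≈ 1.9459.
ρ(B_{ω*}) = ω*−1 = 0.9459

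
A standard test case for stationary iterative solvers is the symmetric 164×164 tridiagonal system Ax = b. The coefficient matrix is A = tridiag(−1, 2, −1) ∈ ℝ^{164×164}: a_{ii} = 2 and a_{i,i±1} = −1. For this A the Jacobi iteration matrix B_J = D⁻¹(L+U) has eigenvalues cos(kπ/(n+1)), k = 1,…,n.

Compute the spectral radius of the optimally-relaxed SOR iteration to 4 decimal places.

ρ_SOR = 0.9626

ρ_J = max_k |cos(kπ/165)| = cos(π/165) = 0.9998
√(1 − cos²(π/165)) = sin(π/165) ≈ 0.01904.
Then 2/(1+√(1−ρ_J²)) = 2/(1+0.01904); ω* = 2/1.01904 = 1.9626.
ρ_SOR = ω* − 1 = 1.9626 − 1 = 0.9626.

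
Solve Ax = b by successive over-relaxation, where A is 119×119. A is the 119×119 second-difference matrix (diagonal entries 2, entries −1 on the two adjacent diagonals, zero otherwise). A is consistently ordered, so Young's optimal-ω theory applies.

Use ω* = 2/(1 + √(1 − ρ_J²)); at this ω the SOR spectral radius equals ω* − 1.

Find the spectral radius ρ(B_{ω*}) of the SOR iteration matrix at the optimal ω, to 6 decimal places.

ρ_SOR = 0.948982

spectrum of D⁻¹(L+U) = {cos(kπ/120) : 1≤k≤119}; ρ_J = cos(π/120) = 0.999657.
√(1−ρ_J²) simplifies to sin(π/120) = 0.0261769.
ω* = 2 / (1 + 0.0261769) = 2 / 1.0261769 ≈ 1.948982.
[ρ_SOR] ω* − 1 = 0.948982.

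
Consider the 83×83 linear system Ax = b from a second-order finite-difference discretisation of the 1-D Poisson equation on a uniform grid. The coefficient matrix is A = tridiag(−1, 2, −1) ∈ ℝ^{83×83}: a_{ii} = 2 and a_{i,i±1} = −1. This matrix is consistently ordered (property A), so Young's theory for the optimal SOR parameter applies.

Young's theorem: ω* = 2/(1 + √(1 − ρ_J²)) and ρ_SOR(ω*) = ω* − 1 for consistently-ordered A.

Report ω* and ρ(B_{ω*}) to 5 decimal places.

ω* = 1.92791, ρ_SOR = 0.92791

n=83: λ(B_J) = 1 − λ(A)/2 = cos(kπ/84); k=1 gives ρ_J = 0.99930.
√(1−ρ_J²) simplifies to sin(π/84) = 0.037391.
Then 2/(1+√(1−ρ_J²)) = 2/(1+0.037391); ω* = 2/1.037391 = 1.92791.
ρ_SOR = ω* − 1 = 1.92791 − 1 = 0.92791.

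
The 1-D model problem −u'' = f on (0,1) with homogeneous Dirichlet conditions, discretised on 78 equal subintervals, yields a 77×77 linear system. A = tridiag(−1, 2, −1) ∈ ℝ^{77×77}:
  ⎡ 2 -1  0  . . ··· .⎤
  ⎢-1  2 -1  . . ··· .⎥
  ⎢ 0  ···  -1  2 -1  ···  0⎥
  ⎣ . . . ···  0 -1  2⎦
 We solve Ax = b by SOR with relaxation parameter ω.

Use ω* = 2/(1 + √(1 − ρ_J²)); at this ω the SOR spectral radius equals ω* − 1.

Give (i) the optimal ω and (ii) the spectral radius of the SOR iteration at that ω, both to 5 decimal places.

[ρ_J] n=77: ρ(B_J) = cos(π/(n+1)) = cos(π/78) = 0.99919.
√(1−ρ_J²) simplifies to sin(π/78) = 0.040266.
So ω* = 2/1.040266 = 1.92259 (Young).
[ρ_SOR] ω* − 1 = 0.92259.

ω* = 1.92259, ρ_SOR = 0.92259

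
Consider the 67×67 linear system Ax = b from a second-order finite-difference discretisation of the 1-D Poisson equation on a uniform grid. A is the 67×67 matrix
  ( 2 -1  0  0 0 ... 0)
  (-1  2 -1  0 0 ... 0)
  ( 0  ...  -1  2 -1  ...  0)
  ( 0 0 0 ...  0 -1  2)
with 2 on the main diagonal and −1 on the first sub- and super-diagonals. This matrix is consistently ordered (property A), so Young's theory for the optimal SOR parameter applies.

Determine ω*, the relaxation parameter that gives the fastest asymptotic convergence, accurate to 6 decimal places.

spectrum of D⁻¹(L+U) = {cos(kπ/68) : 1≤k≤67}; ρ_J = cos(π/68) = 0.998933.
√(1 − cos²(π/68)) = sin(π/68) ≈ 0.0461835.
[ω*] 2 ÷ (1 + 0.0461835) = 2 ÷ 1.0461835 = 1.911711.
Hence ρ(B_{ω*}) = 1.911711 − 1 = 0.911711.

ω* = 1.911711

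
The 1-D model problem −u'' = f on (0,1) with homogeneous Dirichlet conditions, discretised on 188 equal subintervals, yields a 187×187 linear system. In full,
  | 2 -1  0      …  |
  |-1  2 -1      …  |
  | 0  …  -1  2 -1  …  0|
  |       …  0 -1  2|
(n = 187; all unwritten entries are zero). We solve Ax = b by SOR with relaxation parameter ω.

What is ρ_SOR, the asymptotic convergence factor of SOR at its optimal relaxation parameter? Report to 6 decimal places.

½·tridiag(1,0,1) at n=187: λ_k = cos(kπ/188); max |λ| at k=1 ⇒ ρ_J = cos(π/188) ≈ 0.999860.
root = sin(π/188) = 0.0167098  (since 1−cos² = sin²).
Then 2/(1+√(1−ρ_J²)) = 2/(1+0.0167098); ω* = 2/1.0167098 = 1.967130.
At ω = 1.967130 every |λ(B_ω)| = ω−1, so ρ_SOR = 0.967130.

ρ_SOR = 0.967130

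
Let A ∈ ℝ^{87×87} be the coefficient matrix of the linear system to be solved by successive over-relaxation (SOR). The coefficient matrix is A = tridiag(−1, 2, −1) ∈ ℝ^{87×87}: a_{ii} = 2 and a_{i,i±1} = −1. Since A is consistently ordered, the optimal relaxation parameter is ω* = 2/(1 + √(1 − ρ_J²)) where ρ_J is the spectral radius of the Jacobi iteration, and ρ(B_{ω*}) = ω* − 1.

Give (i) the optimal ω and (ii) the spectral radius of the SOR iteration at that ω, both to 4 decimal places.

½·tridiag(1,0,1) at n=87: λ_k = cos(kπ/88); max |λ| at k=1 ⇒ ρ_J = cos(π/88) ≈ 0.9994.
√(1 − cos²(π/88)) = sin(π/88) ≈ 0.03569.
ω* = 2/(1 + 0.03569) = 2/1.03569 = 1.9311.
ρ_SOR = ω* − 1 ≈ 0.9311.

ω* = 1.9311, ρ_SOR = 0.9311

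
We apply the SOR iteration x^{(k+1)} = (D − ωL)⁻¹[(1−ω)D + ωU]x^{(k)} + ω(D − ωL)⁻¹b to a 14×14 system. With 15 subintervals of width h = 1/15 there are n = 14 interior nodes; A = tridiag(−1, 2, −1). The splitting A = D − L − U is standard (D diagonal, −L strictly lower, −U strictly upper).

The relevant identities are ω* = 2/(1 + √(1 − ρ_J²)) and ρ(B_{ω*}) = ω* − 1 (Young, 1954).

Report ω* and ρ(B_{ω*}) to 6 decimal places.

[ρ_J] n=14: ρ(B_J) = cos(π/(n+1)) = cos(π/15) = 0.978148.
√(1 − cos²(π/15)) = sin(π/15) ≈ 0.2079117.
So ω* = 2/1.2079117 = 1.655750 (Young).
ρ_SOR = ω* − 1 ≈ 0.655750.

ω* = 1.655750, ρ_SOR = 0.655750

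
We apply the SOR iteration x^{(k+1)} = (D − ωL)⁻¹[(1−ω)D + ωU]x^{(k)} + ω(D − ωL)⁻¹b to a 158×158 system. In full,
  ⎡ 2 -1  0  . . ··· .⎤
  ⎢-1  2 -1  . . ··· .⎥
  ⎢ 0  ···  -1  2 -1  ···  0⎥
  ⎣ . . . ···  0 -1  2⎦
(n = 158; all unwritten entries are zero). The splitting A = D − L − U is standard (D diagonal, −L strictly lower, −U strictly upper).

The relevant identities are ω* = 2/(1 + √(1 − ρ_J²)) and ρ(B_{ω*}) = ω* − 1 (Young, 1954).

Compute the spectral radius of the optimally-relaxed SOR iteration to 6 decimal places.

[ρ_J] n=158: ρ(B_J) = cos(π/(n+1)) = cos(π/159) = 0.999805.
√(1−ρ_J²) simplifies to sin(π/159) = 0.0197572.
ω* = 2/(1+0.0197572) = 1.961251
At ω = 1.961251 every |λ(B_ω)| = ω−1, so ρ_SOR = 0.961251.

ρ_SOR = 0.961251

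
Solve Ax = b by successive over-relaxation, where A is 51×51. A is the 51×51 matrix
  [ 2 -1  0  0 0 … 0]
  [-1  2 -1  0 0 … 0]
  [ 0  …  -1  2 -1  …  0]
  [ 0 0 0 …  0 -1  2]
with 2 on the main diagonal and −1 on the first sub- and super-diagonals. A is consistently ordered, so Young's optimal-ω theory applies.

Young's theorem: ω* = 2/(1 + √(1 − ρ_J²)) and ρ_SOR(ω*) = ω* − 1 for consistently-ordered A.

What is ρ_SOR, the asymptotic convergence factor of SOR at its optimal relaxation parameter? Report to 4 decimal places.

ρ_SOR = 0.8861

n=51: λ(B_J) = 1 − λ(A)/2 = cos(kπ/52); k=1 gives ρ_J = 0.9982.
root = sin(π/52) = 0.06038  (since 1−cos² = sin²).
Then 2/(1+√(1−ρ_J²)) = 2/(1+0.06038); ω* = 2/1.06038 = 1.8861.
ρ_SOR = ω* − 1 = 1.8861 − 1 = 0.8861.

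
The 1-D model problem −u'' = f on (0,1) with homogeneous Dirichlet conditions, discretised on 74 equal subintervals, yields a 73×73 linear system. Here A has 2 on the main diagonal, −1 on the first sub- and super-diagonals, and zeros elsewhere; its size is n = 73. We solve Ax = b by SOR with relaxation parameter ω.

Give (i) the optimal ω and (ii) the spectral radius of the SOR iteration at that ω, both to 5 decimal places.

B_J for the 73×73 system has eigenvalues cos(kπ/74); ρ_J = cos(π/74) = 0.99910.
√(1 − cos²(π/74)) = sin(π/74) ≈ 0.042441.
Young: ω* = 2/(1+√(1−ρ_J²)) = 2/(1+0.042441) = 2/1.042441 = 1.91857.
ρ(B_{ω*}) = ω*−1 = 0.91857

ω* = 1.91857, ρ_SOR = 0.91857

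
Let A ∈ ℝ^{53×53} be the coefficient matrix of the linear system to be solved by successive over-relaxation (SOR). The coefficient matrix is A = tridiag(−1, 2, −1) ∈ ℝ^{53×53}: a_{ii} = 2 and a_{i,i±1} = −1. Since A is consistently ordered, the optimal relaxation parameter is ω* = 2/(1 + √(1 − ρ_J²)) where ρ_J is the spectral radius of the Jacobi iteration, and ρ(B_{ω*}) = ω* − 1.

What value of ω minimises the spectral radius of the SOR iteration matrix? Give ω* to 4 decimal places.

[ρ_J] n=53: ρ(B_J) = cos(π/(n+1)) = cos(π/54) = 0.9983.
√(1 − cos²(π/54)) = sin(π/54) ≈ 0.05814.
Then 2/(1+√(1−ρ_J²)) = 2/(1+0.05814); ω* = 2/1.05814 = 1.8901.
ρ_SOR = ω* − 1 = 1.8901 − 1 = 0.8901.

ω* = 1.8901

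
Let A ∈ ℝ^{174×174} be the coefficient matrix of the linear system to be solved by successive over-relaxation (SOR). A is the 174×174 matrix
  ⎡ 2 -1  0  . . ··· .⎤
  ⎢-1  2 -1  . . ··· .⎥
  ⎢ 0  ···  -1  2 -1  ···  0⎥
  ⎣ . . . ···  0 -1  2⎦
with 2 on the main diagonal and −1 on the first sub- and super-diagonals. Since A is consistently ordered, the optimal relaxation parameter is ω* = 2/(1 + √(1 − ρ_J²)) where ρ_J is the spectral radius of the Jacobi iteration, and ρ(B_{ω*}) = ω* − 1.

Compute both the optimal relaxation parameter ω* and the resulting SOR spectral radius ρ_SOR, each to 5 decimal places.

ρ_J = max_k |cos(kπ/175)| = cos(π/175) = 0.99984
√(1−ρ_J²) simplifies to sin(π/175) = 0.017951.
Then 2/(1+√(1−ρ_J²)) = 2/(1+0.017951); ω* = 2/1.017951 = 1.96473.
[ρ_SOR] ω* − 1 = 0.96473.

ω* = 1.96473, ρ_SOR = 0.96473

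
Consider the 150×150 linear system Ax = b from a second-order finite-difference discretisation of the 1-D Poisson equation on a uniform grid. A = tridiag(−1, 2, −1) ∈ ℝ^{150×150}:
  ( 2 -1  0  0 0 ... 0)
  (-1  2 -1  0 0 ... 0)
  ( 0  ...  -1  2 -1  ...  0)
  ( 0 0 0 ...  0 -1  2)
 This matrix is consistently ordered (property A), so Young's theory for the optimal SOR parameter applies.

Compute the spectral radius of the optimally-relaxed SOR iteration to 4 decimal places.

½·tridiag(1,0,1) at n=150: λ_k = cos(kπ/151); max |λ| at k=1 ⇒ ρ_J = cos(π/151) ≈ 0.9998.
1 − cos²(π/151) = sin²(π/151) ⇒ √(1−ρ_J²) = sin(π/151) = 0.02080.
ω* = 2 / (1 + 0.02080) = 2 / 1.02080 ≈ 1.9592.
At ω = 1.9592 every |λ(B_ω)| = ω−1, so ρ_SOR = 0.9592.

ρ_SOR = 0.9592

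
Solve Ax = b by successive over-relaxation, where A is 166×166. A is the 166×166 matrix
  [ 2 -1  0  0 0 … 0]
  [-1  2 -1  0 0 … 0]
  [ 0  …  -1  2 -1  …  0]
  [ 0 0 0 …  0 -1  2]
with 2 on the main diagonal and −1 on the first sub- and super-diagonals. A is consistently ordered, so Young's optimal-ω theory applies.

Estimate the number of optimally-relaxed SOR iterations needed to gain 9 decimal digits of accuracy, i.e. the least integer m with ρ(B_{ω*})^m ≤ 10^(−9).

m = 551

With n=166, ρ(Jacobi) = cos(π/167) = 0.9998231.
root = sin(π/167) = 0.0188108  (since 1−cos² = sin²).
ω* = 2/(1 + 0.0188108) = 2/1.0188108 = 1.9630730.
and ρ(B_{ω*}) = 1.9630730 − 1 = 0.9630730.
9·ln10 = 20.7233; −ln(0.9630730) = 0.0376261; m = ⌈20.7233/0.0376261⌉ = ⌈550.769⌉ = 551.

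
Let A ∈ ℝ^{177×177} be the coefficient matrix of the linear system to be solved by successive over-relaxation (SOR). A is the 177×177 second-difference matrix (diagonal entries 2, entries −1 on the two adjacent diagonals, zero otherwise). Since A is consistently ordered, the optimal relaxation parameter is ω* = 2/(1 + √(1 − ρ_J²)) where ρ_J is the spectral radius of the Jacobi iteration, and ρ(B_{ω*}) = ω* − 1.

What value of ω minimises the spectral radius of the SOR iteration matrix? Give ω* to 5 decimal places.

ω* = 1.96532

spectrum of D⁻¹(L+U) = {cos(kπ/178) : 1≤k≤177}; ρ_J = cos(π/178) = 0.99984.
√(1−ρ_J²) = |sin(π/178)| = 0.017648
ω* = 2/(1 + 0.017648) = 2/1.017648 = 1.96532.
ρ_SOR = ω* − 1 ≈ 0.96532.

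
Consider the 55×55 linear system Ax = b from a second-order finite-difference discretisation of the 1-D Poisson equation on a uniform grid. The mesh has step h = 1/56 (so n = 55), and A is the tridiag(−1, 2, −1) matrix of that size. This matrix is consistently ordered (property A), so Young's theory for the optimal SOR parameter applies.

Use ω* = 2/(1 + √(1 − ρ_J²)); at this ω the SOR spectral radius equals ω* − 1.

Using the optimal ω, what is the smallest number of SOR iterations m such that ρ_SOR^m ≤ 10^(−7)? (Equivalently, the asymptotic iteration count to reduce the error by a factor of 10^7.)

With n=55, ρ(Jacobi) = cos(π/56) = 0.9984268.
√(1−ρ_J²) = |sin(π/56)| = 0.0560704
So ω* = 2/1.0560704 = 1.8938131 (Young).
Hence ρ(B_{ω*}) = 1.8938131 − 1 = 0.8938131.
(0.8938131)^m ≤ 10^{−7}  ⇒  m·ln(0.8938131) ≤ −7·ln10  ⇒  m ≥ 143.580  ⇒  m = 144

m = 144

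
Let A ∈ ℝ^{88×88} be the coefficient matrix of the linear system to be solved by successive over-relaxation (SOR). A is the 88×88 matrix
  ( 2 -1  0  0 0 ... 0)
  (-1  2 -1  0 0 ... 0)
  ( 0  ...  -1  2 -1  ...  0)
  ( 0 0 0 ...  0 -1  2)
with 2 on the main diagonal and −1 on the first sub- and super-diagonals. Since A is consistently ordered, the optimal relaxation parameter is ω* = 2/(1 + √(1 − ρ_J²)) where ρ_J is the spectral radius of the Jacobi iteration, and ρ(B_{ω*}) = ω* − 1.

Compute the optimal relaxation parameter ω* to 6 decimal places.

ρ_J = max_k |cos(kπ/89)| = cos(π/89) = 0.999377
√(1−ρ_J²) simplifies to sin(π/89) = 0.0352915.
[ω*] 2 ÷ (1 + 0.0352915) = 2 ÷ 1.0352915 = 1.931823.
At ω = 1.931823 every |λ(B_ω)| = ω−1, so ρ_SOR = 0.931823.

ω* = 1.931823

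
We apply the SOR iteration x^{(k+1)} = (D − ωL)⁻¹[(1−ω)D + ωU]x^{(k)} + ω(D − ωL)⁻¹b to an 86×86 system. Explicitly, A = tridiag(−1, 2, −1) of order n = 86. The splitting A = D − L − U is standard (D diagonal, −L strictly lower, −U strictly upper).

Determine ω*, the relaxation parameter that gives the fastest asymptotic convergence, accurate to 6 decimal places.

spectrum of D⁻¹(L+U) = {cos(kπ/87) : 1≤k≤86}; ρ_J = cos(π/87) = 0.999348.
root = sin(π/87) = 0.0361024  (since 1−cos² = sin²).
Then 2/(1+√(1−ρ_J²)) = 2/(1+0.0361024); ω* = 2/1.0361024 = 1.930311.
Hence ρ(B_{ω*}) = 1.930311 − 1 = 0.930311.

ω* = 1.930311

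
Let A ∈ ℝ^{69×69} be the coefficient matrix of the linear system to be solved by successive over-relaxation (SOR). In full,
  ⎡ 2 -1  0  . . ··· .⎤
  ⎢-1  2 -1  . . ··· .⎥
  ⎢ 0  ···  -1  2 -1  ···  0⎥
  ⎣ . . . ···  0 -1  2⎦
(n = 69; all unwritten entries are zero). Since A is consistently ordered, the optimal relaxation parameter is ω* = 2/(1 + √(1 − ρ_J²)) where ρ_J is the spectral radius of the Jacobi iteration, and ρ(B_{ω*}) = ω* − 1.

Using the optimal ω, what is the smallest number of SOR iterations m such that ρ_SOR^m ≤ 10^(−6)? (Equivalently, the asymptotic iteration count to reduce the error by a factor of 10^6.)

[ρ_J] n=69: ρ(B_J) = cos(π/(n+1)) = cos(π/70) = 0.9989931.
√(1−ρ_J²) simplifies to sin(π/70) = 0.0448648.
ω* = 2/(1 + 0.0448648) = 2/1.0448648 = 1.9141232.
ρ_SOR = ω* − 1 = 1.9141232 − 1 = 0.9141232.
For 6 digits: m = 6·ln10 / (−ln 0.9141232) = 13.8155/0.0897899 = 153.865; round up → m = 154.

m = 154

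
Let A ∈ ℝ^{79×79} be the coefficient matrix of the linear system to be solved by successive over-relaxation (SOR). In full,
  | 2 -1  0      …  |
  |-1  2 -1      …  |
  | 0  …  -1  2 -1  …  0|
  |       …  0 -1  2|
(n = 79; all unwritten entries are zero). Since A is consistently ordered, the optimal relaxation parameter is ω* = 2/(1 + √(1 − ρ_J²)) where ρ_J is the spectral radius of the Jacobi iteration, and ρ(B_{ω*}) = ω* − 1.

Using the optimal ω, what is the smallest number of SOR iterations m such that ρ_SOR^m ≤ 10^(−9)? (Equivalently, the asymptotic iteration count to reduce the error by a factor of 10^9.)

With n=79, ρ(Jacobi) = cos(π/80) = 0.9992290.
root = sin(π/80) = 0.0392598  (since 1−cos² = sin²).
ω* = 2 / (1 + 0.0392598) = 2 / 1.0392598 ≈ 1.9244466.
At ω = 1.9244466 every |λ(B_ω)| = ω−1, so ρ_SOR = 0.9244466.
9·ln10 = 20.7233; −ln(0.9244466) = 0.07856; m = ⌈20.7233/0.07856⌉ = ⌈263.789⌉ = 264.

m = 264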